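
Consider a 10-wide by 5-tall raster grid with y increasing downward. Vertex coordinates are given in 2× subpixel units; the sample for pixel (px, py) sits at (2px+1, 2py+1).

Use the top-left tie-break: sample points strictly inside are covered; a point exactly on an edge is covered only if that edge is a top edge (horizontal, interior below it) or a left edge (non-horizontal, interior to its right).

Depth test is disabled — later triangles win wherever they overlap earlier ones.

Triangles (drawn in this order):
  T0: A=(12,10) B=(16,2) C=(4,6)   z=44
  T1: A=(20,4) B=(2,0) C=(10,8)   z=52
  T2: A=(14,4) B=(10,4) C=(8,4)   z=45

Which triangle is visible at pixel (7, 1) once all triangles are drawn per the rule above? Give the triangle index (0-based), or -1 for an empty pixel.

T0:
  2·area = 80  (B↔C swapped to make it positive)
  edge (12, 10)→(4, 6): d=(-8,-4) top-left  bias=+0
  edge (4, 6)→(16, 2): d=(12,-4) top-left  bias=+0
  edge (16, 2)→(12, 10): d=(-4,8) right/bottom  bias=-1
    (9,0)@(19, 1): e=[100,0,-20] → .  [on edge]
    (6,1)@(13, 3): e=[60,0,20] → X  [on edge]
    (7,1)@(15, 3): e=[68,8,4] → X
    (8,1)@(17, 3): e=[76,16,-12] → .
    (3,2)@(7, 5): e=[20,0,60] → X  [on edge]
    (4,2)@(9, 5): e=[28,8,44] → X
    (5,2)@(11, 5): e=[36,16,28] → X
    (7,2)@(15, 5): e=[52,32,-4] → .
    (0,3)@(1, 7): e=[-20,0,100] → .  [on edge]
    (3,3)@(7, 7): e=[4,24,52] → X
    (7,3)@(15, 7): e=[36,56,-12] → .
    (3,4)@(7, 9): e=[-12,48,44] → .
  covered (11 px):
    . . . . . . . . . .
    . . . . . . X X . .
    . . . X X X X . . .
    . . . X X X X . . .
    . . . . . X . . . .
T1:
  2·area = 112  (B↔C swapped to make it positive)
  edge (20, 4)→(10, 8): d=(-10,4) right/bottom  bias=-1
  edge (10, 8)→(2, 0): d=(-8,-8) top-left  bias=+0
  edge (2, 0)→(20, 4): d=(18,4) right/bottom  bias=-1
    (1,0)@(3, 1): e=[98,0,14] → X  [on edge]
    (2,0)@(5, 1): e=[90,16,6] → X
    (3,0)@(7, 1): e=[82,32,-2] → .
    (1,1)@(3, 3): e=[78,-16,50] → .
    (2,1)@(5, 3): e=[70,0,42] → X  [on edge]
    (3,1)@(7, 3): e=[62,16,34] → X
    (4,1)@(9, 3): e=[54,32,26] → X
    (5,1)@(11, 3): e=[46,48,18] → X
    (6,1)@(13, 3): e=[38,64,10] → X
    (7,1)@(15, 3): e=[30,80,2] → X
    (8,1)@(17, 3): e=[22,96,-6] → .
    (2,2)@(5, 5): e=[50,-16,78] → .
    (3,2)@(7, 5): e=[42,0,70] → X  [on edge]
    (4,3)@(9, 7): e=[14,0,98] → X  [on edge]
    (5,4)@(11, 9): e=[-14,0,126] → .  [on edge]
  covered (16 px):
    . X X . . . . . . .
    . . X X X X X X . .
    . . . X X X X X X .
    . . . . X X . . . .
    . . . . . . . . . .
T2:
  degenerate (2·area = 0) — covers nothing

Z-buffer (winner per pixel, '.' = empty):
  . 1 1 . . . . . . .
  . . 1 1 1 1 1 1 . .
  . . . 1 1 1 1 1 1 .
  . . . 0 1 1 0 . . .
  . . . . . 0 . . . .

Final: 1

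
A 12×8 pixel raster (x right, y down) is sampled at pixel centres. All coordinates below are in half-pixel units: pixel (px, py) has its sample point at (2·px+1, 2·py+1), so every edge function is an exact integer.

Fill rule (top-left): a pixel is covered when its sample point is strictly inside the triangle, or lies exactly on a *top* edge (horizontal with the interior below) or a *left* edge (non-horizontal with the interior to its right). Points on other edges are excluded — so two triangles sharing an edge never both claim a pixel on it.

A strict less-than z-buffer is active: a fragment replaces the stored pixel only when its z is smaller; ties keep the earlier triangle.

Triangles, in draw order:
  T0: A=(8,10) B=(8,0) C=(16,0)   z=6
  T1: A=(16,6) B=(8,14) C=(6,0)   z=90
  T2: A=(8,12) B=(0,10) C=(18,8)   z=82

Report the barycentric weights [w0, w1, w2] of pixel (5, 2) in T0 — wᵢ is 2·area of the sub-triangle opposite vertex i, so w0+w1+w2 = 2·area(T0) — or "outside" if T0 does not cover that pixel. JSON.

T0:
  2·area = 80
  edge (8, 10)→(8, 0): d=(0,-10) top-left  bias=+0
  edge (8, 0)→(16, 0): d=(8,0) top-left  bias=+0
  edge (16, 0)→(8, 10): d=(-8,10) right/bottom  bias=-1
    (4,0)@(9, 1): e=[10,8,62] → X
    (5,0)@(11, 1): e=[30,8,42] → X
    (6,0)@(13, 1): e=[50,8,22] → X
    (7,0)@(15, 1): e=[70,8,2] → X
    (8,0)@(17, 1): e=[90,8,-18] → .
    (4,1)@(9, 3): e=[10,24,46] → X
    (7,1)@(15, 3): e=[70,24,-14] → .
    (4,2)@(9, 5): e=[10,40,30] → X
    (6,2)@(13, 5): e=[50,40,-10] → .
    (4,3)@(9, 7): e=[10,56,14] → X
    (5,3)@(11, 7): e=[30,56,-6] → .
    (4,4)@(9, 9): e=[10,72,-2] → .
  covered (10 px):
    . . . . X X X X . . . .
    . . . . X X X . . . . .
    . . . . X X . . . . . .
    . . . . X . . . . . . .
    . . . . . . . . . . . .
    . . . . . . . . . . . .
    . . . . . . . . . . . .
    . . . . . . . . . . . .
T1:
  2·area = 128
  edge (16, 6)→(8, 14): d=(-8,8) right/bottom  bias=-1
  edge (8, 14)→(6, 0): d=(-2,-14) top-left  bias=+0
  edge (6, 0)→(16, 6): d=(10,6) right/bottom  bias=-1
    (3,0)@(7, 1): e=[112,12,4] → X
    (4,0)@(9, 1): e=[96,40,-8] → .
    (10,0)@(21, 1): e=[0,208,-80] → .  [on edge]
    (3,1)@(7, 3): e=[96,8,24] → X
    (4,1)@(9, 3): e=[80,36,12] → X
    (5,1)@(11, 3): e=[64,64,0] → .  [on edge]
    (9,1)@(19, 3): e=[0,176,-48] → .  [on edge]
    (3,2)@(7, 5): e=[80,4,44] → X
    (5,2)@(11, 5): e=[48,60,20] → X
    (6,2)@(13, 5): e=[32,88,8] → X
    (7,2)@(15, 5): e=[16,116,-4] → .
    (8,2)@(17, 5): e=[0,144,-16] → .  [on edge]
    (3,3)@(7, 7): e=[64,0,64] → X  [on edge]
    (7,3)@(15, 7): e=[0,112,16] → .  [on edge]
    (6,4)@(13, 9): e=[0,80,48] → .  [on edge]
    (10,4)@(21, 9): e=[-64,192,0] → .  [on edge]
    (5,5)@(11, 11): e=[0,48,80] → .  [on edge]
    (4,6)@(9, 13): e=[0,16,112] → .  [on edge]
    (3,7)@(7, 15): e=[0,-16,144] → .  [on edge]
  covered (14 px):
    . . . X . . . . . . . .
    . . . X X . . . . . . .
    . . . X X X X . . . . .
    . . . X X X X . . . . .
    . . . . X X . . . . . .
    . . . . X . . . . . . .
    . . . . . . . . . . . .
    . . . . . . . . . . . .
T2:
  2·area = 52
  edge (8, 12)→(0, 10): d=(-8,-2) top-left  bias=+0
  edge (0, 10)→(18, 8): d=(18,-2) top-left  bias=+0
  edge (18, 8)→(8, 12): d=(-10,4) right/bottom  bias=-1
    (4,4)@(9, 9): e=[26,0,26] → X  [on edge]
    (5,4)@(11, 9): e=[30,4,18] → X
    (6,4)@(13, 9): e=[34,8,10] → X
    (7,4)@(15, 9): e=[38,12,2] → X
    (8,4)@(17, 9): e=[42,16,-6] → .
    (2,5)@(5, 11): e=[2,28,22] → X
    (3,5)@(7, 11): e=[6,32,14] → X
    (5,5)@(11, 11): e=[14,40,-2] → .
    (6,5)@(13, 11): e=[18,44,-10] → .
    (7,5)@(15, 11): e=[22,48,-18] → .
    (2,6)@(5, 13): e=[-14,64,2] → .
    (3,6)@(7, 13): e=[-10,68,-6] → .
  covered (7 px):
    . . . . . . . . . . . .
    . . . . . . . . . . . .
    . . . . . . . . . . . .
    . . . . . . . . . . . .
    . . . . X X X X . . . .
    . . X X X . . . . . . .
    . . . . . . . . . . . .
    . . . . . . . . . . . .

Final: [40,10,30]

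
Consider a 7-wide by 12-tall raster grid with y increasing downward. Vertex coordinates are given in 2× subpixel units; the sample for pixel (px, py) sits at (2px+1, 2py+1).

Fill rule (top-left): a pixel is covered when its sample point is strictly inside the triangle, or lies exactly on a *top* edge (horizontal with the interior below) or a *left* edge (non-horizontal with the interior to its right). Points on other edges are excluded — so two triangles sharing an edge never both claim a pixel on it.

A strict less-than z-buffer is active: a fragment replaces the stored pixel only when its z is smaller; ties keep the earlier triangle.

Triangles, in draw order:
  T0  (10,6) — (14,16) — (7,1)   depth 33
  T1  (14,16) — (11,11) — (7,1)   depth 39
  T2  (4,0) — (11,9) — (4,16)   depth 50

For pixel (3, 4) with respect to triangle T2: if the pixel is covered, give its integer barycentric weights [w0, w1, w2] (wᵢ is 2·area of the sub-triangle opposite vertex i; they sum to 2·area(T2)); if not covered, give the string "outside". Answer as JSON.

T0:
  2·area = 10
  edge (10, 6)→(14, 16): d=(4,10) right/bottom  bias=-1
  edge (14, 16)→(7, 1): d=(-7,-15) top-left  bias=+0
  edge (7, 1)→(10, 6): d=(3,5) right/bottom  bias=-1
    (3,0)@(7, 1): e=[10,0,0] → .  [on edge]
    (4,2)@(9, 5): e=[6,2,2] → X
    (5,2)@(11, 5): e=[-14,32,-8] → .
    (4,3)@(9, 7): e=[14,-12,8] → .
    (5,4)@(11, 9): e=[2,4,4] → X
    (6,4)@(13, 9): e=[-18,34,-6] → .
    (5,5)@(11, 11): e=[10,-10,10] → .
    (6,5)@(13, 11): e=[-10,20,0] → .  [on edge]
  covered (2 px):
    . . . . . . .
    . . . . . . .
    . . . . X . .
    . . . . . . .
    . . . . . X .
    . . . . . . .
    . . . . . . .
    . . . . . . .
    . . . . . . .
    . . . . . . .
    . . . . . . .
    . . . . . . .
T1:
  2·area = 10
  edge (14, 16)→(11, 11): d=(-3,-5) top-left  bias=+0
  edge (11, 11)→(7, 1): d=(-4,-10) top-left  bias=+0
  edge (7, 1)→(14, 16): d=(7,15) right/bottom  bias=-1
    (2,0)@(5, 1): e=[0,-20,30] → .  [on edge]
    (3,0)@(7, 1): e=[10,0,0] → .  [on edge]
    (5,5)@(11, 11): e=[0,0,10] → X  [on edge]
    (6,5)@(13, 11): e=[10,20,-20] → .
    (5,6)@(11, 13): e=[-6,-8,24] → .
  covered (1 px):
    . . . . . . .
    . . . . . . .
    . . . . . . .
    . . . . . . .
    . . . . . . .
    . . . . . X .
    . . . . . . .
    . . . . . . .
    . . . . . . .
    . . . . . . .
    . . . . . . .
    . . . . . . .
T2:
  2·area = 112
  edge (4, 0)→(11, 9): d=(7,9) right/bottom  bias=-1
  edge (11, 9)→(4, 16): d=(-7,7) right/bottom  bias=-1
  edge (4, 16)→(4, 0): d=(0,-16) top-left  bias=+0
    (2,1)@(5, 3): e=[12,84,16] → X
    (3,1)@(7, 3): e=[-6,70,48] → .
    (2,2)@(5, 5): e=[26,70,16] → X
    (3,2)@(7, 5): e=[8,56,48] → X
    (4,2)@(9, 5): e=[-10,42,80] → .
    (2,3)@(5, 7): e=[40,56,16] → X
    (4,3)@(9, 7): e=[4,28,80] → X
    (5,3)@(11, 7): e=[-14,14,112] → .
    (6,3)@(13, 7): e=[-32,0,144] → .  [on edge]
    (2,4)@(5, 9): e=[54,42,16] → X
    (5,4)@(11, 9): e=[0,0,112] → .  [on edge]
    (2,5)@(5, 11): e=[68,28,16] → X
    (4,5)@(9, 11): e=[32,0,80] → .  [on edge]
    (3,6)@(7, 13): e=[64,0,48] → .  [on edge]
    (2,7)@(5, 15): e=[96,0,16] → .  [on edge]
    (1,8)@(3, 17): e=[128,0,-16] → .  [on edge]
    (0,9)@(1, 19): e=[160,0,-48] → .  [on edge]
  covered (12 px):
    . . . . . . .
    . . X . . . .
    . . X X . . .
    . . X X X . .
    . . X X X . .
    . . X X . . .
    . . X . . . .
    . . . . . . .
    . . . . . . .
    . . . . . . .
    . . . . . . .
    . . . . . . .

Answer: [28,48,36]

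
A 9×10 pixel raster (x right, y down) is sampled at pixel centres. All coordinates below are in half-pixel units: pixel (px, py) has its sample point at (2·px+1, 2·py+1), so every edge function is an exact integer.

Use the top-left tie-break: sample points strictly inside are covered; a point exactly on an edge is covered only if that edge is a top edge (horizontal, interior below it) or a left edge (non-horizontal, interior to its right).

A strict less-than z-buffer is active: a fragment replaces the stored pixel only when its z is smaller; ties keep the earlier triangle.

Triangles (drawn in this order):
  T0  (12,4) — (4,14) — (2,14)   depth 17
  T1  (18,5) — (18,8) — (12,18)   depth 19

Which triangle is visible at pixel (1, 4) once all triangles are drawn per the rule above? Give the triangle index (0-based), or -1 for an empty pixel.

T0:
  2·area = 20
  edge (12, 4)→(4, 14): d=(-8,10) right/bottom  bias=-1
  edge (4, 14)→(2, 14): d=(-2,0) right/bottom  bias=-1
  edge (2, 14)→(12, 4): d=(10,-10) top-left  bias=+0
    (7,0)@(15, 1): e=[-6,26,0] → ·  [on edge]
    (6,1)@(13, 3): e=[-2,22,0] → ·  [on edge]
    (5,2)@(11, 5): e=[2,18,0] → #  [on edge]
    (6,2)@(13, 5): e=[-18,18,20] → ·
    (4,3)@(9, 7): e=[6,14,0] → #  [on edge]
    (5,3)@(11, 7): e=[-14,14,20] → ·
    (3,4)@(7, 9): e=[10,10,0] → #  [on edge]
    (4,4)@(9, 9): e=[-10,10,20] → ·
    (2,5)@(5, 11): e=[14,6,0] → #  [on edge]
    (3,5)@(7, 11): e=[-6,6,20] → ·
    (1,6)@(3, 13): e=[18,2,0] → #  [on edge]
    (2,6)@(5, 13): e=[-2,2,20] → ·
    (0,7)@(1, 15): e=[22,-2,0] → ·  [on edge]
  covered (5 px):
    · · · · · · · · ·
    · · · · · · · · ·
    · · · · · # · · ·
    · · · · # · · · ·
    · · · # · · · · ·
    · · # · · · · · ·
    · # · · · · · · ·
    · · · · · · · · ·
    · · · · · · · · ·
    · · · · · · · · ·
T1:
  2·area = 18
  edge (18, 5)→(18, 8): d=(0,3) right/bottom  bias=-1
  edge (18, 8)→(12, 18): d=(-6,10) right/bottom  bias=-1
  edge (12, 18)→(18, 5): d=(6,-13) top-left  bias=+0
    (8,4)@(17, 9): e=[3,4,11] → #
    (8,5)@(17, 11): e=[3,-8,23] → ·
    (7,6)@(15, 13): e=[9,0,9] → ·  [on edge]
  covered (1 px):
    · · · · · · · · ·
    · · · · · · · · ·
    · · · · · · · · ·
    · · · · · · · · ·
    · · · · · · · · #
    · · · · · · · · ·
    · · · · · · · · ·
    · · · · · · · · ·
    · · · · · · · · ·
    · · · · · · · · ·

Z-buffer (winner per pixel, '.' = empty):
  . . . . . . . . .
  . . . . . . . . .
  . . . . . 0 . . .
  . . . . 0 . . . .
  . . . 0 . . . . 1
  . . 0 . . . . . .
  . 0 . . . . . . .
  . . . . . . . . .
  . . . . . . . . .
  . . . . . . . . .

Answer: -1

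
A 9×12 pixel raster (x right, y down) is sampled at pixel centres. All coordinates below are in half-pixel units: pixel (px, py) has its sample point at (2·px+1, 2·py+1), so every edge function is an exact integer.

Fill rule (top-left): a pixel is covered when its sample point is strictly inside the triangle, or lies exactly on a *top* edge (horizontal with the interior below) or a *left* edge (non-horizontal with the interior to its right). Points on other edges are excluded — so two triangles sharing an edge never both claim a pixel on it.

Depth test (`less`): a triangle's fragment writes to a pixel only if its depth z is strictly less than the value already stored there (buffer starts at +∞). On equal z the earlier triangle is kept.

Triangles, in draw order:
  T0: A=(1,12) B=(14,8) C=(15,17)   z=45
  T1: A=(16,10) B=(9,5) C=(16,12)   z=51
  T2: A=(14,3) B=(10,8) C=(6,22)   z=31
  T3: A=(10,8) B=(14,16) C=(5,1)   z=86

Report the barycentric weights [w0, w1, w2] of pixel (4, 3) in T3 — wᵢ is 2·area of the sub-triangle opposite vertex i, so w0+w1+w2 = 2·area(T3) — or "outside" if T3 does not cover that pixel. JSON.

T0:
  2·area = 121
  edge (1, 12)→(14, 8): d=(13,-4) top-left  bias=+0
  edge (14, 8)→(15, 17): d=(1,9) right/bottom  bias=-1
  edge (15, 17)→(1, 12): d=(-14,-5) top-left  bias=+0
    (5,4)@(11, 9): e=[1,28,92] → █
    (6,4)@(13, 9): e=[9,10,102] → █
    (7,4)@(15, 9): e=[17,-8,112] → ·
    (2,5)@(5, 11): e=[3,84,34] → █
    (3,5)@(7, 11): e=[11,66,44] → █
    (4,5)@(9, 11): e=[19,48,54] → █
    (7,5)@(15, 11): e=[43,-6,84] → ·
    (2,6)@(5, 13): e=[29,86,6] → █
    (7,6)@(15, 13): e=[69,-4,56] → ·
    (2,7)@(5, 15): e=[55,88,-22] → ·
    (3,7)@(7, 15): e=[63,70,-12] → ·
    (4,7)@(9, 15): e=[71,52,-2] → ·
    (7,8)@(15, 17): e=[121,0,0] → ·  [on edge]
  covered (14 px):
    · · · · · · · · ·
    · · · · · · · · ·
    · · · · · · · · ·
    · · · · · · · · ·
    · · · · · █ █ · ·
    · · █ █ █ █ █ · ·
    · · █ █ █ █ █ · ·
    · · · · · █ █ · ·
    · · · · · · · · ·
    · · · · · · · · ·
    · · · · · · · · ·
    · · · · · · · · ·
T1:
  2·area = 14  (B↔C swapped to make it positive)
  edge (16, 10)→(16, 12): d=(0,2) right/bottom  bias=-1
  edge (16, 12)→(9, 5): d=(-7,-7) top-left  bias=+0
  edge (9, 5)→(16, 10): d=(7,5) right/bottom  bias=-1
    (2,0)@(5, 1): e=[22,0,-8] → ·  [on edge]
    (3,1)@(7, 3): e=[18,0,-4] → ·  [on edge]
    (4,2)@(9, 5): e=[14,0,0] → ·  [on edge]
    (5,3)@(11, 7): e=[10,0,4] → █  [on edge]
    (6,3)@(13, 7): e=[6,14,-6] → ·
    (5,4)@(11, 9): e=[10,-14,18] → ·
    (6,4)@(13, 9): e=[6,0,8] → █  [on edge]
    (7,4)@(15, 9): e=[2,14,-2] → ·
    (6,5)@(13, 11): e=[6,-14,22] → ·
    (7,5)@(15, 11): e=[2,0,12] → █  [on edge]
    (8,5)@(17, 11): e=[-2,14,2] → ·
    (7,6)@(15, 13): e=[2,-14,26] → ·
    (8,6)@(17, 13): e=[-2,0,16] → ·  [on edge]
  covered (3 px):
    · · · · · · · · ·
    · · · · · · · · ·
    · · · · · · · · ·
    · · · · · █ · · ·
    · · · · · · █ · ·
    · · · · · · · █ ·
    · · · · · · · · ·
    · · · · · · · · ·
    · · · · · · · · ·
    · · · · · · · · ·
    · · · · · · · · ·
    · · · · · · · · ·
T2:
  2·area = 36  (B↔C swapped to make it positive)
  edge (14, 3)→(6, 22): d=(-8,19) right/bottom  bias=-1
  edge (6, 22)→(10, 8): d=(4,-14) top-left  bias=+0
  edge (10, 8)→(14, 3): d=(4,-5) top-left  bias=+0
    (6,2)@(13, 5): e=[3,30,3] → █
    (7,2)@(15, 5): e=[-35,58,13] → ·
    (5,3)@(11, 7): e=[25,10,1] → █
    (6,3)@(13, 7): e=[-13,38,11] → ·
    (5,4)@(11, 9): e=[9,18,9] → █
    (6,4)@(13, 9): e=[-29,46,19] → ·
    (5,5)@(11, 11): e=[-7,26,17] → ·
    (4,6)@(9, 13): e=[15,6,15] → █
    (5,6)@(11, 13): e=[-23,34,25] → ·
    (4,7)@(9, 15): e=[-1,14,23] → ·
    (3,9)@(7, 19): e=[5,2,29] → █
    (4,9)@(9, 19): e=[-33,30,39] → ·
  covered (5 px):
    · · · · · · · · ·
    · · · · · · · · ·
    · · · · · · █ · ·
    · · · · · █ · · ·
    · · · · · █ · · ·
    · · · · · · · · ·
    · · · · █ · · · ·
    · · · · · · · · ·
    · · · · · · · · ·
    · · · █ · · · · ·
    · · · · · · · · ·
    · · · · · · · · ·
T3:
  2·area = 12
  edge (10, 8)→(14, 16): d=(4,8) right/bottom  bias=-1
  edge (14, 16)→(5, 1): d=(-9,-15) top-left  bias=+0
  edge (5, 1)→(10, 8): d=(5,7) right/bottom  bias=-1
    (2,0)@(5, 1): e=[12,0,0] → ·  [on edge]
    (4,3)@(9, 7): e=[4,6,2] → █
    (5,3)@(11, 7): e=[-12,36,-12] → ·
    (4,4)@(9, 9): e=[12,-12,12] → ·
    (5,5)@(11, 11): e=[4,0,8] → █  [on edge]
    (6,5)@(13, 11): e=[-12,30,-6] → ·
    (5,6)@(11, 13): e=[12,-18,18] → ·
    (7,7)@(15, 15): e=[-12,24,0] → ·  [on edge]
    (8,10)@(17, 21): e=[-4,0,16] → ·  [on edge]
  covered (2 px):
    · · · · · · · · ·
    · · · · · · · · ·
    · · · · · · · · ·
    · · · · █ · · · ·
    · · · · · · · · ·
    · · · · · █ · · ·
    · · · · · · · · ·
    · · · · · · · · ·
    · · · · · · · · ·
    · · · · · · · · ·
    · · · · · · · · ·
    · · · · · · · · ·

Final: [6,2,4]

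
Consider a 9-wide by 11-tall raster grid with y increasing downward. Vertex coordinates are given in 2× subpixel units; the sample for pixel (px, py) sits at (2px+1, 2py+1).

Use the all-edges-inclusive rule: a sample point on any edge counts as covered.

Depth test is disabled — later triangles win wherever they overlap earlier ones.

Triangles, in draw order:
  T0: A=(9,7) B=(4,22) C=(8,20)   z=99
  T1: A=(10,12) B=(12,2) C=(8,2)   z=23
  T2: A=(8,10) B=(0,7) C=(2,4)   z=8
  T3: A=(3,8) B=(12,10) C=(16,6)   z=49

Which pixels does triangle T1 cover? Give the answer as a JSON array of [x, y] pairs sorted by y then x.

T0:
  2·area = 50  (B↔C swapped to make it positive)
  edge (9, 7)→(8, 20): d=(-1,13) inclusive
  edge (8, 20)→(4, 22): d=(-4,2) inclusive
  edge (4, 22)→(9, 7): d=(5,-15) inclusive
    (5,0)@(11, 1): e=[-20,70,0] → .  [on edge]
    (4,3)@(9, 7): e=[0,50,0] → X  [on edge]
    (5,3)@(11, 7): e=[-26,46,30] → .
    (4,4)@(9, 9): e=[-2,42,10] → .
    (3,6)@(7, 13): e=[20,30,0] → X  [on edge]
    (4,6)@(9, 13): e=[-6,26,30] → .
    (3,7)@(7, 15): e=[18,22,10] → X
    (4,7)@(9, 15): e=[-8,18,40] → .
    (3,8)@(7, 17): e=[16,14,20] → X
    (4,8)@(9, 17): e=[-10,10,50] → .
    (2,9)@(5, 19): e=[40,10,0] → X  [on edge]
    (4,9)@(9, 19): e=[-12,2,60] → .
  covered (7 px):
    . . . . . . . . .
    . . . . . . . . .
    . . . . . . . . .
    . . . . X . . . .
    . . . . . . . . .
    . . . . . . . . .
    . . . X . . . . .
    . . . X . . . . .
    . . . X . . . . .
    . . X X . . . . .
    . . X . . . . . .
T1:
  2·area = 40  (B↔C swapped to make it positive)
  edge (10, 12)→(8, 2): d=(-2,-10) inclusive
  edge (8, 2)→(12, 2): d=(4,0) inclusive
  edge (12, 2)→(10, 12): d=(-2,10) inclusive
    (4,1)@(9, 3): e=[8,4,28] → X
    (5,1)@(11, 3): e=[28,4,8] → X
    (6,1)@(13, 3): e=[48,4,-12] → .
    (4,2)@(9, 5): e=[4,12,24] → X
    (6,2)@(13, 5): e=[44,12,-16] → .
    (4,3)@(9, 7): e=[0,20,20] → X  [on edge]
    (5,3)@(11, 7): e=[20,20,0] → X  [on edge]
    (6,3)@(13, 7): e=[40,20,-20] → .
    (4,4)@(9, 9): e=[-4,28,16] → .
    (5,4)@(11, 9): e=[16,28,-4] → .
    (4,8)@(9, 17): e=[-20,60,0] → .  [on edge]
    (5,8)@(11, 17): e=[0,60,-20] → .  [on edge]
  covered (6 px):
    . . . . . . . . .
    . . . . X X . . .
    . . . . X X . . .
    . . . . X X . . .
    . . . . . . . . .
    . . . . . . . . .
    . . . . . . . . .
    . . . . . . . . .
    . . . . . . . . .
    . . . . . . . . .
    . . . . . . . . .
T2:
  2·area = 30
  edge (8, 10)→(0, 7): d=(-8,-3) inclusive
  edge (0, 7)→(2, 4): d=(2,-3) inclusive
  edge (2, 4)→(8, 10): d=(6,6) inclusive
    (0,1)@(1, 3): e=[35,-5,0] → .  [on edge]
    (1,2)@(3, 5): e=[25,5,0] → X  [on edge]
    (2,2)@(5, 5): e=[31,11,-12] → .
    (0,3)@(1, 7): e=[3,3,24] → X
    (2,3)@(5, 7): e=[15,15,0] → X  [on edge]
    (3,3)@(7, 7): e=[21,21,-12] → .
    (0,4)@(1, 9): e=[-13,7,36] → .
    (1,4)@(3, 9): e=[-7,13,24] → .
    (2,4)@(5, 9): e=[-1,19,12] → .
    (3,4)@(7, 9): e=[5,25,0] → X  [on edge]
    (4,4)@(9, 9): e=[11,31,-12] → .
    (3,5)@(7, 11): e=[-11,29,12] → .
    (4,5)@(9, 11): e=[-5,35,0] → .  [on edge]
    (5,6)@(11, 13): e=[-15,45,0] → .  [on edge]
    (6,7)@(13, 15): e=[-25,55,0] → .  [on edge]
    (7,8)@(15, 17): e=[-35,65,0] → .  [on edge]
    (8,9)@(17, 19): e=[-45,75,0] → .  [on edge]
  covered (5 px):
    . . . . . . . . .
    . . . . . . . . .
    . X . . . . . . .
    X X X . . . . . .
    . . . X . . . . .
    . . . . . . . . .
    . . . . . . . . .
    . . . . . . . . .
    . . . . . . . . .
    . . . . . . . . .
    . . . . . . . . .
T3:
  2·area = 44  (B↔C swapped to make it positive)
  edge (3, 8)→(16, 6): d=(13,-2) inclusive
  edge (16, 6)→(12, 10): d=(-4,4) inclusive
  edge (12, 10)→(3, 8): d=(-9,-2) inclusive
    (8,2)@(17, 5): e=[-11,0,55] → .  [on edge]
    (5,3)@(11, 7): e=[3,16,25] → X
    (6,3)@(13, 7): e=[7,8,29] → X
    (7,3)@(15, 7): e=[11,0,33] → X  [on edge]
    (8,3)@(17, 7): e=[15,-8,37] → .
    (4,4)@(9, 9): e=[25,16,3] → X
    (6,4)@(13, 9): e=[33,0,11] → X  [on edge]
    (7,4)@(15, 9): e=[37,-8,15] → .
    (4,5)@(9, 11): e=[51,8,-15] → .
    (5,5)@(11, 11): e=[55,0,-11] → .  [on edge]
    (6,5)@(13, 11): e=[59,-8,-7] → .
    (4,6)@(9, 13): e=[77,0,-33] → .  [on edge]
    (3,7)@(7, 15): e=[99,0,-55] → .  [on edge]
    (2,8)@(5, 17): e=[121,0,-77] → .  [on edge]
    (1,9)@(3, 19): e=[143,0,-99] → .  [on edge]
    (0,10)@(1, 21): e=[165,0,-121] → .  [on edge]
  covered (6 px):
    . . . . . . . . .
    . . . . . . . . .
    . . . . . . . . .
    . . . . . X X X .
    . . . . X X X . .
    . . . . . . . . .
    . . . . . . . . .
    . . . . . . . . .
    . . . . . . . . .
    . . . . . . . . .
    . . . . . . . . .

Result: [[4,1],[5,1],[4,2],[5,2],[4,3],[5,3]]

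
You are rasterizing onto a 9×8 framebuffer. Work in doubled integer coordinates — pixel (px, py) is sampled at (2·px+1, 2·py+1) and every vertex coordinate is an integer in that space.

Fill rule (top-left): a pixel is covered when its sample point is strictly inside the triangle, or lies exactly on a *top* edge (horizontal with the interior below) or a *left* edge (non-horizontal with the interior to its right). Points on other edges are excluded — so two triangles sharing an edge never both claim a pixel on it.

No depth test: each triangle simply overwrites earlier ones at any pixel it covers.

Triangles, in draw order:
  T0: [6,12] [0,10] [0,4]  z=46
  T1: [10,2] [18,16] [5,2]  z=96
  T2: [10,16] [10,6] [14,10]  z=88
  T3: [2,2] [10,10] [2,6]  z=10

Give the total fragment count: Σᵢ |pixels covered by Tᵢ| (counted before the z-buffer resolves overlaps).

T0:
  2·area = 36
  edge (6, 12)→(0, 10): d=(-6,-2) top-left  bias=+0
  edge (0, 10)→(0, 4): d=(0,-6) top-left  bias=+0
  edge (0, 4)→(6, 12): d=(6,8) right/bottom  bias=-1
    (0,3)@(1, 7): e=[20,6,10] → █
    (1,3)@(3, 7): e=[24,18,-6] → ·
    (0,4)@(1, 9): e=[8,6,22] → █
    (1,4)@(3, 9): e=[12,18,6] → █
    (2,4)@(5, 9): e=[16,30,-10] → ·
    (0,5)@(1, 11): e=[-4,6,34] → ·
    (1,5)@(3, 11): e=[0,18,18] → █  [on edge]
    (2,5)@(5, 11): e=[4,30,2] → █
    (3,5)@(7, 11): e=[8,42,-14] → ·
    (1,6)@(3, 13): e=[-12,18,30] → ·
    (2,6)@(5, 13): e=[-8,30,14] → ·
    (4,6)@(9, 13): e=[0,54,-18] → ·  [on edge]
    (7,7)@(15, 15): e=[0,90,-54] → ·  [on edge]
  covered (5 px):
    · · · · · · · · ·
    · · · · · · · · ·
    · · · · · · · · ·
    █ · · · · · · · ·
    █ █ · · · · · · ·
    · █ █ · · · · · ·
    · · · · · · · · ·
    · · · · · · · · ·
T1:
  2·area = 70
  edge (10, 2)→(18, 16): d=(8,14) right/bottom  bias=-1
  edge (18, 16)→(5, 2): d=(-13,-14) top-left  bias=+0
  edge (5, 2)→(10, 2): d=(5,0) top-left  bias=+0
    (3,1)@(7, 3): e=[50,15,5] → █
    (4,1)@(9, 3): e=[22,43,5] → █
    (5,1)@(11, 3): e=[-6,71,5] → ·
    (3,2)@(7, 5): e=[66,-11,15] → ·
    (4,2)@(9, 5): e=[38,17,15] → █
    (5,2)@(11, 5): e=[10,45,15] → █
    (6,2)@(13, 5): e=[-18,73,15] → ·
    (4,3)@(9, 7): e=[54,-9,25] → ·
    (5,3)@(11, 7): e=[26,19,25] → █
    (6,3)@(13, 7): e=[-2,47,25] → ·
    (5,4)@(11, 9): e=[42,-7,35] → ·
    (6,4)@(13, 9): e=[14,21,35] → █
  covered (7 px):
    · · · · · · · · ·
    · · · █ █ · · · ·
    · · · · █ █ · · ·
    · · · · · █ · · ·
    · · · · · · █ · ·
    · · · · · · · █ ·
    · · · · · · · · ·
    · · · · · · · · ·
T2:
  2·area = 40
  edge (10, 16)→(10, 6): d=(0,-10) top-left  bias=+0
  edge (10, 6)→(14, 10): d=(4,4) right/bottom  bias=-1
  edge (14, 10)→(10, 16): d=(-4,6) right/bottom  bias=-1
    (2,0)@(5, 1): e=[-50,0,90] → ·  [on edge]
    (3,1)@(7, 3): e=[-30,0,70] → ·  [on edge]
    (4,2)@(9, 5): e=[-10,0,50] → ·  [on edge]
    (5,3)@(11, 7): e=[10,0,30] → ·  [on edge]
    (5,4)@(11, 9): e=[10,8,22] → █
    (6,4)@(13, 9): e=[30,0,10] → ·  [on edge]
    (5,5)@(11, 11): e=[10,16,14] → █
    (6,5)@(13, 11): e=[30,8,2] → █
    (7,5)@(15, 11): e=[50,0,-10] → ·  [on edge]
    (5,6)@(11, 13): e=[10,24,6] → █
    (6,6)@(13, 13): e=[30,16,-6] → ·
    (8,6)@(17, 13): e=[70,0,-30] → ·  [on edge]
  covered (4 px):
    · · · · · · · · ·
    · · · · · · · · ·
    · · · · · · · · ·
    · · · · · · · · ·
    · · · · · █ · · ·
    · · · · · █ █ · ·
    · · · · · █ · · ·
    · · · · · · · · ·
T3:
  2·area = 32
  edge (2, 2)→(10, 10): d=(8,8) right/bottom  bias=-1
  edge (10, 10)→(2, 6): d=(-8,-4) top-left  bias=+0
  edge (2, 6)→(2, 2): d=(0,-4) top-left  bias=+0
    (0,0)@(1, 1): e=[0,36,-4] → ·  [on edge]
    (1,1)@(3, 3): e=[0,28,4] → ·  [on edge]
    (1,2)@(3, 5): e=[16,12,4] → █
    (2,2)@(5, 5): e=[0,20,12] → ·  [on edge]
    (1,3)@(3, 7): e=[32,-4,4] → ·
    (2,3)@(5, 7): e=[16,4,12] → █
    (3,3)@(7, 7): e=[0,12,20] → ·  [on edge]
    (2,4)@(5, 9): e=[32,-12,12] → ·
    (4,4)@(9, 9): e=[0,4,28] → ·  [on edge]
    (5,5)@(11, 11): e=[0,-4,36] → ·  [on edge]
    (6,6)@(13, 13): e=[0,-12,44] → ·  [on edge]
    (7,7)@(15, 15): e=[0,-20,52] → ·  [on edge]
  covered (2 px):
    · · · · · · · · ·
    · · · · · · · · ·
    · █ · · · · · · ·
    · · █ · · · · · ·
    · · · · · · · · ·
    · · · · · · · · ·
    · · · · · · · · ·
    · · · · · · · · ·

Answer: 18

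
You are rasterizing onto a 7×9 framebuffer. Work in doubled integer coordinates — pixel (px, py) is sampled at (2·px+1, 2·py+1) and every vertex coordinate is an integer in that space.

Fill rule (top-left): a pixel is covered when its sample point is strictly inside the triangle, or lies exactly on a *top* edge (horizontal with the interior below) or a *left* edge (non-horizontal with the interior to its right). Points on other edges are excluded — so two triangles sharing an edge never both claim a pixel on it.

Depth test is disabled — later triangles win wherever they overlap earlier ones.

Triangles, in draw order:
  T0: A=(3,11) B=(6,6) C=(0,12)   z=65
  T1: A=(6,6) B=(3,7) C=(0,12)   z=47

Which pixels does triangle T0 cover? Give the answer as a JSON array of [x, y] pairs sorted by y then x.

T0:
  2·area = 12  (B↔C swapped to make it positive)
  edge (3, 11)→(0, 12): d=(-3,1) right/bottom  bias=-1
  edge (0, 12)→(6, 6): d=(6,-6) top-left  bias=+0
  edge (6, 6)→(3, 11): d=(-3,5) right/bottom  bias=-1
    (4,0)@(9, 1): e=[24,-12,0] → .  [on edge]
    (5,0)@(11, 1): e=[22,0,-10] → .  [on edge]
    (4,1)@(9, 3): e=[18,0,-6] → .  [on edge]
    (3,2)@(7, 5): e=[14,0,-2] → .  [on edge]
    (2,3)@(5, 7): e=[10,0,2] → X  [on edge]
    (3,3)@(7, 7): e=[8,12,-8] → .
    (1,4)@(3, 9): e=[6,0,6] → X  [on edge]
    (2,4)@(5, 9): e=[4,12,-4] → .
    (4,4)@(9, 9): e=[0,36,-24] → .  [on edge]
    (0,5)@(1, 11): e=[2,0,10] → X  [on edge]
    (1,5)@(3, 11): e=[0,12,0] → .  [on edge]
    (0,6)@(1, 13): e=[-4,12,4] → .
  covered (3 px):
    . . . . . . .
    . . . . . . .
    . . . . . . .
    . . X . . . .
    . X . . . . .
    X . . . . . .
    . . . . . . .
    . . . . . . .
    . . . . . . .
T1:
  2·area = 12  (B↔C swapped to make it positive)
  edge (6, 6)→(0, 12): d=(-6,6) right/bottom  bias=-1
  edge (0, 12)→(3, 7): d=(3,-5) top-left  bias=+0
  edge (3, 7)→(6, 6): d=(3,-1) top-left  bias=+0
    (5,0)@(11, 1): e=[0,22,-10] → .  [on edge]
    (4,1)@(9, 3): e=[0,18,-6] → .  [on edge]
    (3,2)@(7, 5): e=[0,14,-2] → .  [on edge]
    (4,2)@(9, 5): e=[-12,24,0] → .  [on edge]
    (1,3)@(3, 7): e=[12,0,0] → X  [on edge]
    (2,3)@(5, 7): e=[0,10,2] → .  [on edge]
    (1,4)@(3, 9): e=[0,6,6] → .  [on edge]
    (0,5)@(1, 11): e=[0,2,10] → .  [on edge]
  covered (1 px):
    . . . . . . .
    . . . . . . .
    . . . . . . .
    . X . . . . .
    . . . . . . .
    . . . . . . .
    . . . . . . .
    . . . . . . .
    . . . . . . .

Result: [[2,3],[1,4],[0,5]]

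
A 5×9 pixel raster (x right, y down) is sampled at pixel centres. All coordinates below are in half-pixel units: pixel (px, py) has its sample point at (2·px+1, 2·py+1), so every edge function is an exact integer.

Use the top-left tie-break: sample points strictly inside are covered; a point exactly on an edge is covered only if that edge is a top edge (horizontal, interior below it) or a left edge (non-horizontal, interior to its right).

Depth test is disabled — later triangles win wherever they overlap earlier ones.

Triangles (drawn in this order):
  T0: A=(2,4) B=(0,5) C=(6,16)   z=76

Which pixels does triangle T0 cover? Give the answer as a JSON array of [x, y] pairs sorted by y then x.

T0:
  2·area = 28  (B↔C swapped to make it positive)
  edge (2, 4)→(6, 16): d=(4,12) right/bottom  bias=-1
  edge (6, 16)→(0, 5): d=(-6,-11) top-left  bias=+0
  edge (0, 5)→(2, 4): d=(2,-1) top-left  bias=+0
    (0,0)@(1, 1): e=[0,35,-7] → ·  [on edge]
    (0,2)@(1, 5): e=[16,11,1] → #
    (1,2)@(3, 5): e=[-8,33,3] → ·
    (0,3)@(1, 7): e=[24,-1,5] → ·
    (1,3)@(3, 7): e=[0,21,7] → ·  [on edge]
    (1,4)@(3, 9): e=[8,9,11] → #
    (2,4)@(5, 9): e=[-16,31,13] → ·
    (1,5)@(3, 11): e=[16,-3,15] → ·
    (2,6)@(5, 13): e=[0,7,21] → ·  [on edge]
  covered (2 px):
    · · · · ·
    · · · · ·
    # · · · ·
    · · · · ·
    · # · · ·
    · · · · ·
    · · · · ·
    · · · · ·
    · · · · ·

Answer: [[0,2],[1,4]]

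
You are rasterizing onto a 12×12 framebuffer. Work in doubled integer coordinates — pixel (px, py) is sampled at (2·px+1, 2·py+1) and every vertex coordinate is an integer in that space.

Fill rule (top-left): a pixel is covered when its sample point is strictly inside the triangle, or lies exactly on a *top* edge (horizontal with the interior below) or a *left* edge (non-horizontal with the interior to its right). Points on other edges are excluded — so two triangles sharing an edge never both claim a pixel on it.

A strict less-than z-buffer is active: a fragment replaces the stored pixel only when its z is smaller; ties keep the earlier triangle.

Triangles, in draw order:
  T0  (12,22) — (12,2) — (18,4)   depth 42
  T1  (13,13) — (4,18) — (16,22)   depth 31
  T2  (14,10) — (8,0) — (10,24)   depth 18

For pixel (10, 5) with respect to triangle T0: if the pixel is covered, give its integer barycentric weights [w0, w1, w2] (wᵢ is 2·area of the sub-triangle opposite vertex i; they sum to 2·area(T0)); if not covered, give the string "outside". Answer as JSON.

T0:
  2·area = 120
  edge (12, 22)→(12, 2): d=(0,-20) top-left  bias=+0
  edge (12, 2)→(18, 4): d=(6,2) right/bottom  bias=-1
  edge (18, 4)→(12, 22): d=(-6,18) right/bottom  bias=-1
    (4,0)@(9, 1): e=[-60,0,180] → .  [on edge]
    (9,0)@(19, 1): e=[140,-20,0] → .  [on edge]
    (6,1)@(13, 3): e=[20,4,96] → X
    (7,1)@(15, 3): e=[60,0,60] → .  [on edge]
    (6,2)@(13, 5): e=[20,16,84] → X
    (7,2)@(15, 5): e=[60,12,48] → X
    (8,2)@(17, 5): e=[100,8,12] → X
    (9,2)@(19, 5): e=[140,4,-24] → .
    (10,2)@(21, 5): e=[180,0,-60] → .  [on edge]
    (6,3)@(13, 7): e=[20,28,72] → X
    (8,3)@(17, 7): e=[100,20,0] → .  [on edge]
    (6,4)@(13, 9): e=[20,40,60] → X
    (7,6)@(15, 13): e=[60,60,0] → .  [on edge]
    (6,9)@(13, 19): e=[20,100,0] → .  [on edge]
  covered (13 px):
    . . . . . . . . . . . .
    . . . . . . X . . . . .
    . . . . . . X X X . . .
    . . . . . . X X . . . .
    . . . . . . X X . . . .
    . . . . . . X X . . . .
    . . . . . . X . . . . .
    . . . . . . X . . . . .
    . . . . . . X . . . . .
    . . . . . . . . . . . .
    . . . . . . . . . . . .
    . . . . . . . . . . . .
T1:
  2·area = 96  (B↔C swapped to make it positive)
  edge (13, 13)→(16, 22): d=(3,9) right/bottom  bias=-1
  edge (16, 22)→(4, 18): d=(-12,-4) top-left  bias=+0
  edge (4, 18)→(13, 13): d=(9,-5) top-left  bias=+0
    (4,0)@(9, 1): e=[0,224,-128] → .  [on edge]
    (5,3)@(11, 7): e=[0,160,-64] → .  [on edge]
    (6,6)@(13, 13): e=[0,96,0] → .  [on edge]
    (5,7)@(11, 15): e=[24,64,8] → X
    (6,7)@(13, 15): e=[6,72,18] → X
    (7,7)@(15, 15): e=[-12,80,28] → .
    (0,8)@(1, 17): e=[120,0,-24] → .  [on edge]
    (3,8)@(7, 17): e=[66,24,6] → X
    (4,8)@(9, 17): e=[48,32,16] → X
    (7,8)@(15, 17): e=[-6,56,46] → .
    (3,9)@(7, 19): e=[72,0,24] → X  [on edge]
    (7,9)@(15, 19): e=[0,32,64] → .  [on edge]
    (6,10)@(13, 21): e=[24,0,72] → X  [on edge]
    (9,11)@(19, 23): e=[-24,0,120] → .  [on edge]
  covered (12 px):
    . . . . . . . . . . . .
    . . . . . . . . . . . .
    . . . . . . . . . . . .
    . . . . . . . . . . . .
    . . . . . . . . . . . .
    . . . . . . . . . . . .
    . . . . . . . . . . . .
    . . . . . X X . . . . .
    . . . X X X X . . . . .
    . . . X X X X . . . . .
    . . . . . . X X . . . .
    . . . . . . . . . . . .
T2:
  2·area = 124  (B↔C swapped to make it positive)
  edge (14, 10)→(10, 24): d=(-4,14) right/bottom  bias=-1
  edge (10, 24)→(8, 0): d=(-2,-24) top-left  bias=+0
  edge (8, 0)→(14, 10): d=(6,10) right/bottom  bias=-1
    (4,1)@(9, 3): e=[98,18,8] → X
    (5,1)@(11, 3): e=[70,66,-12] → .
    (4,2)@(9, 5): e=[90,14,20] → X
    (5,2)@(11, 5): e=[62,62,0] → .  [on edge]
    (4,3)@(9, 7): e=[82,10,32] → X
    (5,3)@(11, 7): e=[54,58,12] → X
    (6,3)@(13, 7): e=[26,106,-8] → .
    (4,4)@(9, 9): e=[74,6,44] → X
    (6,4)@(13, 9): e=[18,102,4] → X
    (7,4)@(15, 9): e=[-10,150,-16] → .
    (4,5)@(9, 11): e=[66,2,56] → X
    (7,5)@(15, 11): e=[-18,146,-4] → .
    (8,7)@(17, 15): e=[-62,186,0] → .  [on edge]
  covered (15 px):
    . . . . . . . . . . . .
    . . . . X . . . . . . .
    . . . . X . . . . . . .
    . . . . X X . . . . . .
    . . . . X X X . . . . .
    . . . . X X X . . . . .
    . . . . . X X . . . . .
    . . . . . X . . . . . .
    . . . . . X . . . . . .
    . . . . . X . . . . . .
    . . . . . . . . . . . .
    . . . . . . . . . . . .

Answer: "outside"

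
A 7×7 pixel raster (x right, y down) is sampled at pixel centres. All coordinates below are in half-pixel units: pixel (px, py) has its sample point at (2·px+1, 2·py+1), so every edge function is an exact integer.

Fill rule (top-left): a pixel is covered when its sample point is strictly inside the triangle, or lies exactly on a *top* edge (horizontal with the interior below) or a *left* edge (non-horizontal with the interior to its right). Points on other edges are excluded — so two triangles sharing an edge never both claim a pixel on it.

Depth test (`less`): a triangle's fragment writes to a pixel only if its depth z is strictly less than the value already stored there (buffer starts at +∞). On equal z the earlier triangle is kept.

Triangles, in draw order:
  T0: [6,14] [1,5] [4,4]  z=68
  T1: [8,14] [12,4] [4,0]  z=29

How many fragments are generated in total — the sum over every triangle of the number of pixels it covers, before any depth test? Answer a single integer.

T0:
  2·area = 32
  edge (6, 14)→(1, 5): d=(-5,-9) top-left  bias=+0
  edge (1, 5)→(4, 4): d=(3,-1) top-left  bias=+0
  edge (4, 4)→(6, 14): d=(2,10) right/bottom  bias=-1
    (6,0)@(13, 1): e=[128,0,-96] → ·  [on edge]
    (3,1)@(7, 3): e=[64,0,-32] → ·  [on edge]
    (0,2)@(1, 5): e=[0,0,32] → #  [on edge]
    (1,2)@(3, 5): e=[18,2,12] → #
    (2,2)@(5, 5): e=[36,4,-8] → ·
    (0,3)@(1, 7): e=[-10,6,36] → ·
    (1,3)@(3, 7): e=[8,8,16] → #
    (2,3)@(5, 7): e=[26,10,-4] → ·
    (1,4)@(3, 9): e=[-2,14,20] → ·
    (2,4)@(5, 9): e=[16,16,0] → ·  [on edge]
    (2,5)@(5, 11): e=[6,22,4] → #
    (3,5)@(7, 11): e=[24,24,-16] → ·
  covered (4 px):
    · · · · · · ·
    · · · · · · ·
    # # · · · · ·
    · # · · · · ·
    · · · · · · ·
    · · # · · · ·
    · · · · · · ·
T1:
  2·area = 96  (B↔C swapped to make it positive)
  edge (8, 14)→(4, 0): d=(-4,-14) top-left  bias=+0
  edge (4, 0)→(12, 4): d=(8,4) right/bottom  bias=-1
  edge (12, 4)→(8, 14): d=(-4,10) right/bottom  bias=-1
    (2,0)@(5, 1): e=[10,4,82] → #
    (3,0)@(7, 1): e=[38,-4,62] → ·
    (2,1)@(5, 3): e=[2,20,74] → #
    (3,1)@(7, 3): e=[30,12,54] → #
    (4,1)@(9, 3): e=[58,4,34] → #
    (5,1)@(11, 3): e=[86,-4,14] → ·
    (2,2)@(5, 5): e=[-6,36,66] → ·
    (3,2)@(7, 5): e=[22,28,46] → #
    (5,2)@(11, 5): e=[78,12,6] → #
    (6,2)@(13, 5): e=[106,4,-14] → ·
    (3,3)@(7, 7): e=[14,44,38] → #
    (5,3)@(11, 7): e=[70,28,-2] → ·
  covered (12 px):
    · · # · · · ·
    · · # # # · ·
    · · · # # # ·
    · · · # # · ·
    · · · # # · ·
    · · · · # · ·
    · · · · · · ·

Answer: 16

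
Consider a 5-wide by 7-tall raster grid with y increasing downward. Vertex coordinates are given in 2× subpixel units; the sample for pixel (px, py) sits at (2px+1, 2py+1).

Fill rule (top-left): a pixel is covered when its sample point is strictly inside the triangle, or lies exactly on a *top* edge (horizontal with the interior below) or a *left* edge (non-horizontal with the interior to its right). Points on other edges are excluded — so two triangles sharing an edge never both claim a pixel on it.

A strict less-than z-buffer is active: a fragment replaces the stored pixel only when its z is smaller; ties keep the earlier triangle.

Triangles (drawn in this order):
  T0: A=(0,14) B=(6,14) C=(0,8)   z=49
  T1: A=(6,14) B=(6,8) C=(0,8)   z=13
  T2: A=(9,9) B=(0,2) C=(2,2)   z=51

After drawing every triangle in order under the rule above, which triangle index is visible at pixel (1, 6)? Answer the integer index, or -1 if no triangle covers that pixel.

T0:
  2·area = 36  (B↔C swapped to make it positive)
  edge (0, 14)→(0, 8): d=(0,-6) top-left  bias=+0
  edge (0, 8)→(6, 14): d=(6,6) right/bottom  bias=-1
  edge (6, 14)→(0, 14): d=(-6,0) right/bottom  bias=-1
    (0,4)@(1, 9): e=[6,0,30] → ·  [on edge]
    (0,5)@(1, 11): e=[6,12,18] → █
    (1,5)@(3, 11): e=[18,0,18] → ·  [on edge]
    (0,6)@(1, 13): e=[6,24,6] → █
    (1,6)@(3, 13): e=[18,12,6] → █
    (2,6)@(5, 13): e=[30,0,6] → ·  [on edge]
  covered (3 px):
    · · · · ·
    · · · · ·
    · · · · ·
    · · · · ·
    · · · · ·
    █ · · · ·
    █ █ · · ·
T1:
  2·area = 36  (B↔C swapped to make it positive)
  edge (6, 14)→(0, 8): d=(-6,-6) top-left  bias=+0
  edge (0, 8)→(6, 8): d=(6,0) top-left  bias=+0
  edge (6, 8)→(6, 14): d=(0,6) right/bottom  bias=-1
    (0,4)@(1, 9): e=[0,6,30] → █  [on edge]
    (1,4)@(3, 9): e=[12,6,18] → █
    (2,4)@(5, 9): e=[24,6,6] → █
    (3,4)@(7, 9): e=[36,6,-6] → ·
    (0,5)@(1, 11): e=[-12,18,30] → ·
    (1,5)@(3, 11): e=[0,18,18] → █  [on edge]
    (3,5)@(7, 11): e=[24,18,-6] → ·
    (1,6)@(3, 13): e=[-12,30,18] → ·
    (2,6)@(5, 13): e=[0,30,6] → █  [on edge]
    (3,6)@(7, 13): e=[12,30,-6] → ·
  covered (6 px):
    · · · · ·
    · · · · ·
    · · · · ·
    · · · · ·
    █ █ █ · ·
    · █ █ · ·
    · · █ · ·
T2:
  2·area = 14
  edge (9, 9)→(0, 2): d=(-9,-7) top-left  bias=+0
  edge (0, 2)→(2, 2): d=(2,0) top-left  bias=+0
  edge (2, 2)→(9, 9): d=(7,7) right/bottom  bias=-1
    (0,0)@(1, 1): e=[16,-2,0] → ·  [on edge]
    (1,1)@(3, 3): e=[12,2,0] → ·  [on edge]
    (2,2)@(5, 5): e=[8,6,0] → ·  [on edge]
    (3,3)@(7, 7): e=[4,10,0] → ·  [on edge]
    (4,4)@(9, 9): e=[0,14,0] → ·  [on edge]
  covered (0 px):
    · · · · ·
    · · · · ·
    · · · · ·
    · · · · ·
    · · · · ·
    · · · · ·
    · · · · ·

Z-buffer (winner per pixel, '.' = empty):
  . . . . .
  . . . . .
  . . . . .
  . . . . .
  1 1 1 . .
  0 1 1 . .
  0 0 1 . .

Result: 0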